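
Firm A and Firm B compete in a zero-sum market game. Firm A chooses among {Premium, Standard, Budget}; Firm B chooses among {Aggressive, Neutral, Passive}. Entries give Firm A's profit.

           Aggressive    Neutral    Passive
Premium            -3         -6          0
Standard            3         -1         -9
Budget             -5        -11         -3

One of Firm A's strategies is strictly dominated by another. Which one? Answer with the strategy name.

Budget

Premium gives a strictly higher payoff than Budget against every column: -3 > -5, -6 > -11, 0 > -3.
So Budget is strictly dominated and Firm A never plays it.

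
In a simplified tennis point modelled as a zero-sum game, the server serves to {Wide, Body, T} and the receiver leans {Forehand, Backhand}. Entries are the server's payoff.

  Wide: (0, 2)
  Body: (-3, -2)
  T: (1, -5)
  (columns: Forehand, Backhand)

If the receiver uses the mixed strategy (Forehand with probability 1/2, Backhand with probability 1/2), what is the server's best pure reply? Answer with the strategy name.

Wide

Expected payoff of Wide: (1/2)·0 + (1/2)·2 = 1.
Expected payoff of Body: (1/2)·(-3) + (1/2)·(-2) = -5/2.
Expected payoff of T: (1/2)·1 + (1/2)·(-5) = -2.
The largest is 1, so the server's best response is Wide.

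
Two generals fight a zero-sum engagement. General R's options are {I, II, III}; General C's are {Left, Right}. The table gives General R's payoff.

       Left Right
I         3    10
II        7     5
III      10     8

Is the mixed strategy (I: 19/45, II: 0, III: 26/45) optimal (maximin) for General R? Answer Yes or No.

No

Against Left this mix gives (19/45)·3 + (26/45)·10 = 317/45.
Against Right this mix gives (19/45)·10 + (26/45)·8 = 398/45.
General C will play Left, holding General R to 317/45. Shifting weight toward the row that does better against Left would raise this floor (the equalizing mix achieves 76/9 against both Left and Right), so the proposed strategy is not optimal.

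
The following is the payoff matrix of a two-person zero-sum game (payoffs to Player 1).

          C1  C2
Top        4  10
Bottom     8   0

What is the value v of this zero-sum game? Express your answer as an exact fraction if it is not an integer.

Row minima: Top → 4, Bottom → 0; maximin = 4.
Column maxima: C1 → 8, C2 → 10; minimax = 8.
4 ≠ 8, so there is no saddle point; optimal play is mixed.
Let Player 1 play Top with probability p. Expected payoff against C1: 4p + 8(1−p) = −4p + 8; against C2: 10p + 0(1−p) = 10p.
Setting these equal: −4p + 8 = 10p ⇒ −14p = -8 ⇒ p = 4/7, and the value is (-4)·(4/7) + 8 = 40/7.
For Player 2: with q = P(C1), equating Top's and Bottom's payoffs gives −6q + 10 = 8q ⇒ q = 5/7.

40/7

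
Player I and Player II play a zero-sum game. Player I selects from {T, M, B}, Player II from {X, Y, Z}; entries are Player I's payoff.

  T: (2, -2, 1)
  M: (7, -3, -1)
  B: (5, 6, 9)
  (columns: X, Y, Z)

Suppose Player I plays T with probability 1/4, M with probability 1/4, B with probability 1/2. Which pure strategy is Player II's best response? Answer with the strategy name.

Y

If Player II plays X, Player I's expected payoff is (1/4)·2 + (1/4)·7 + (1/2)·5 = 19/4.
If Player II plays Y, Player I's expected payoff is (1/4)·(-2) + (1/4)·(-3) + (1/2)·6 = 7/4.
If Player II plays Z, Player I's expected payoff is (1/4)·1 + (1/4)·(-1) + (1/2)·9 = 9/2.
Player II minimizes Player I's payoff; the smallest is 7/4, so the best response is Y.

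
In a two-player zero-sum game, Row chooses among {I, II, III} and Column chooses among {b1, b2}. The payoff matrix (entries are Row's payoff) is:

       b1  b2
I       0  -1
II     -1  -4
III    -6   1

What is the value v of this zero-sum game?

-3/4

Row minima: I → -1, II → -4, III → -6; maximin = -1.
Column maxima: b1 → 0, b2 → 1; minimax = 0.
-1 ≠ 0, so there is no saddle point; optimal play is mixed.
II is strictly dominated by I, so Row never plays it.
On the remaining 2×2 (I, III vs b1, b2):
Let Row play I with probability p. Expected payoff against b1: 0p + (-6)(1−p) = 6p − 6; against b2: (-1)p + 1(1−p) = −2p + 1.
Setting these equal: 6p − 6 = −2p + 1 ⇒ 8p = 7 ⇒ p = 7/8, and the value is (6)·(7/8) − 6 = -3/4.
For Column: with q = P(b1), equating I's and III's payoffs gives q − 1 = −7q + 1 ⇒ q = 1/4.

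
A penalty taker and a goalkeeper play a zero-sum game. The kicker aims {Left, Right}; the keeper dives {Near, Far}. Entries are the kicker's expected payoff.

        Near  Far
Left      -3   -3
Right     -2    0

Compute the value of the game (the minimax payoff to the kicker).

Row minima: Left → -3, Right → -2; maximin = -2.
Column maxima: Near → -2, Far → 0; minimax = -2.
Since maximin = minimax = -2, there is a saddle point and the value is -2.

-2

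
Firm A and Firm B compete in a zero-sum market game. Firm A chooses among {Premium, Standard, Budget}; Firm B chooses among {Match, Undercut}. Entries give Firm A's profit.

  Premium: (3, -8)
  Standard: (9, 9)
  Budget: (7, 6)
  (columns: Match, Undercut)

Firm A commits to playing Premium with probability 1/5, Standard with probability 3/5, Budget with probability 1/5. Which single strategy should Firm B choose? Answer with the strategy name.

Undercut

If Firm B plays Match, Firm A's expected payoff is (1/5)·3 + (3/5)·9 + (1/5)·7 = 37/5.
If Firm B plays Undercut, Firm A's expected payoff is (1/5)·(-8) + (3/5)·9 + (1/5)·6 = 5.
Firm B minimizes Firm A's payoff; the smallest is 5, so the best response is Undercut.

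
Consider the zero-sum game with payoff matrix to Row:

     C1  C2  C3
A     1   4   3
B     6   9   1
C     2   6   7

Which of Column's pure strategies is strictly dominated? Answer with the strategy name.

C1 holds Row's payoff strictly below C2 in every row: 1 < 4, 6 < 9, 2 < 6.
So C2 is strictly dominated for Column.

C2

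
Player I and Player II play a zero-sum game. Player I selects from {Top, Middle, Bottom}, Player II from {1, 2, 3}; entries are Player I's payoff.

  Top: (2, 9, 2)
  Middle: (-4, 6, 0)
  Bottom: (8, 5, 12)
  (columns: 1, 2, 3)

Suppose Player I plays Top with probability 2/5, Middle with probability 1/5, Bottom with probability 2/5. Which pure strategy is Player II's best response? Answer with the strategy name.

1

If Player II plays 1, Player I's expected payoff is (2/5)·2 + (1/5)·(-4) + (2/5)·8 = 16/5.
If Player II plays 2, Player I's expected payoff is (2/5)·9 + (1/5)·6 + (2/5)·5 = 34/5.
If Player II plays 3, Player I's expected payoff is (2/5)·2 + (1/5)·0 + (2/5)·12 = 28/5.
Player II minimizes Player I's payoff; the smallest is 16/5, so the best response is 1.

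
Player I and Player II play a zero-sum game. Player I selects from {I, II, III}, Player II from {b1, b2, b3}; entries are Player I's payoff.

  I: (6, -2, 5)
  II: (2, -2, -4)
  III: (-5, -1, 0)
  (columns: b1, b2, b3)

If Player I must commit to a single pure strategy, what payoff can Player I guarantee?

-2

Row minima: I → -2, II → -4, III → -5.
The best of these is -2.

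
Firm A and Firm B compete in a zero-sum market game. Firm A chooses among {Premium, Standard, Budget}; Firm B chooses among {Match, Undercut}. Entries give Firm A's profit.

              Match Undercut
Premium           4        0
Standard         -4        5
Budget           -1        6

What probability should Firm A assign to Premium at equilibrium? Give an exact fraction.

7/11

Row minima: Premium → 0, Standard → -4, Budget → -1; maximin = 0.
Column maxima: Match → 4, Undercut → 6; minimax = 4.
0 ≠ 4, so there is no saddle point; optimal play is mixed.
Standard is strictly dominated by Budget, so Firm A never plays it.
On the remaining 2×2 (Premium, Budget vs Match, Undercut):
Let Firm A play Premium with probability p. Expected payoff against Match: 4p + (-1)(1−p) = 5p − 1; against Undercut: 0p + 6(1−p) = −6p + 6.
Setting these equal: 5p − 1 = −6p + 6 ⇒ 11p = 7 ⇒ p = 7/11, and the value is (5)·(7/11) − 1 = 24/11.
For Firm B: with q = P(Match), equating Premium's and Budget's payoffs gives 4q = −7q + 6 ⇒ q = 6/11.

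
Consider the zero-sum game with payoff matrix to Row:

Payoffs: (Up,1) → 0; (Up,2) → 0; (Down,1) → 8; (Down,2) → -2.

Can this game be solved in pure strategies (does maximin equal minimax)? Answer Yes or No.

Yes

Row minima: Up → 0, Down → -2; maximin = 0.
Column maxima: 1 → 8, 2 → 0; minimax = 0.
maximin = minimax = 0, so a saddle point exists.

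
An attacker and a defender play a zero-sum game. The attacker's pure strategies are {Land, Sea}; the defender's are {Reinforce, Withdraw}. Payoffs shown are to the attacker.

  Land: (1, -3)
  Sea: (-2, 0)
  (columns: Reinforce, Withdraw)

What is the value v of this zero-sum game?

-1

Row minima: Land → -3, Sea → -2; maximin = -2.
Column maxima: Reinforce → 1, Withdraw → 0; minimax = 0.
-2 ≠ 0, so there is no saddle point; optimal play is mixed.
Let the attacker play Land with probability p. Expected payoff against Reinforce: 1p + (-2)(1−p) = 3p − 2; against Withdraw: (-3)p + 0(1−p) = −3p.
Setting these equal: 3p − 2 = −3p ⇒ 6p = 2 ⇒ p = 1/3, and the value is (3)·(1/3) − 2 = -1.
For the defender: with q = P(Reinforce), equating Land's and Sea's payoffs gives 4q − 3 = −2q ⇒ q = 1/2.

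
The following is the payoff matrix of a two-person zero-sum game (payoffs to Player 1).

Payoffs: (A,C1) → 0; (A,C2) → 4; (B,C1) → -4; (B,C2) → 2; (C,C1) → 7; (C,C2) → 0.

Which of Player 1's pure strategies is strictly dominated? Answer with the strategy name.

B

A gives a strictly higher payoff than B against every column: 0 > -4, 4 > 2.
So B is strictly dominated and Player 1 never plays it.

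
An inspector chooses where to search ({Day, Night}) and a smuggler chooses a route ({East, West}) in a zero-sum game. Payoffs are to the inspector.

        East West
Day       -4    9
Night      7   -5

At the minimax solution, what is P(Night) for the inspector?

13/25

Row minima: Day → -4, Night → -5; maximin = -4.
Column maxima: East → 7, West → 9; minimax = 7.
-4 ≠ 7, so there is no saddle point; optimal play is mixed.
Let the inspector play Day with probability p. Expected payoff against East: (-4)p + 7(1−p) = −11p + 7; against West: 9p + (-5)(1−p) = 14p − 5.
Setting these equal: −11p + 7 = 14p − 5 ⇒ −25p = -12 ⇒ p = 12/25, and the value is (-11)·(12/25) + 7 = 43/25.
For the smuggler: with q = P(East), equating Day's and Night's payoffs gives −13q + 9 = 12q − 5 ⇒ q = 14/25.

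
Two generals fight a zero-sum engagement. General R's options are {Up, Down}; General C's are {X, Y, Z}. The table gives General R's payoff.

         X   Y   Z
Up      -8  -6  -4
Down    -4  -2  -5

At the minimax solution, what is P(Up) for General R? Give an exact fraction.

1/5

Row minima: Up → -8, Down → -5; maximin = -5.
Column maxima: X → -4, Y → -2, Z → -4; minimax = -4.
-5 ≠ -4, so there is no saddle point; optimal play is mixed.
Y is strictly dominated by X (it gives General R strictly more in every row), so General C never plays it.
On the remaining 2×2 (Up, Down vs X, Z):
Let General R play Up with probability p. Expected payoff against X: (-8)p + (-4)(1−p) = −4p − 4; against Z: (-4)p + (-5)(1−p) = p − 5.
Setting these equal: −4p − 4 = p − 5 ⇒ −5p = -1 ⇒ p = 1/5, and the value is (-4)·(1/5) − 4 = -24/5.
For General C: with q = P(X), equating Up's and Down's payoffs gives −4q − 4 = q − 5 ⇒ q = 1/5.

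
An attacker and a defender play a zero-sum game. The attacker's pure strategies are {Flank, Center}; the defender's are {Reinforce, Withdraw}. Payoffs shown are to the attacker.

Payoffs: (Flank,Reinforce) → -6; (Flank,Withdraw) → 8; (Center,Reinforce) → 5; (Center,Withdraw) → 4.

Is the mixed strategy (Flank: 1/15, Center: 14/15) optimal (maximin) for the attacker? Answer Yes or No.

Yes

Against Reinforce this mix gives (1/15)·(-6) + (14/15)·5 = 64/15.
Against Withdraw this mix gives (1/15)·8 + (14/15)·4 = 64/15.
All of the defender's active replies (Reinforce, Withdraw) yield 64/15, and no column does worse for the attacker. The mix makes the defender indifferent and guarantees 64/15, so it is optimal.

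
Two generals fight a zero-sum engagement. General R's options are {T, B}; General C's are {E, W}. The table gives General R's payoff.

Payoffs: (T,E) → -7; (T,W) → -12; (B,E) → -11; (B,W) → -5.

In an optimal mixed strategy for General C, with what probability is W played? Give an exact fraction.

Row minima: T → -12, B → -11; maximin = -11.
Column maxima: E → -7, W → -5; minimax = -7.
-11 ≠ -7, so there is no saddle point; optimal play is mixed.
Let General R play T with probability p. Expected payoff against E: (-7)p + (-11)(1−p) = 4p − 11; against W: (-12)p + (-5)(1−p) = −7p − 5.
Setting these equal: 4p − 11 = −7p − 5 ⇒ 11p = 6 ⇒ p = 6/11, and the value is (4)·(6/11) − 11 = -97/11.
For General C: with q = P(E), equating T's and B's payoffs gives 5q − 12 = −6q − 5 ⇒ q = 7/11.

4/11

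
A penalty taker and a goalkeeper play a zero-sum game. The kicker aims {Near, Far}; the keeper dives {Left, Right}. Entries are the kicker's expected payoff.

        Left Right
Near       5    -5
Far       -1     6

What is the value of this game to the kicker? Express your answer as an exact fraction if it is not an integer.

Row minima: Near → -5, Far → -1; maximin = -1.
Column maxima: Left → 5, Right → 6; minimax = 5.
-1 ≠ 5, so there is no saddle point; optimal play is mixed.
Let the kicker play Near with probability p. Expected payoff against Left: 5p + (-1)(1−p) = 6p − 1; against Right: (-5)p + 6(1−p) = −11p + 6.
Setting these equal: 6p − 1 = −11p + 6 ⇒ 17p = 7 ⇒ p = 7/17, and the value is (6)·(7/17) − 1 = 25/17.
For the keeper: with q = P(Left), equating Near's and Far's payoffs gives 10q − 5 = −7q + 6 ⇒ q = 11/17.

25/17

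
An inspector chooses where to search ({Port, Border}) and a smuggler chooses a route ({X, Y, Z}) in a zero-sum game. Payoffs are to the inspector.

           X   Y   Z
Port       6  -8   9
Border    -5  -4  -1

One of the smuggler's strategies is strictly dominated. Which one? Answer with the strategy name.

X holds the inspector's payoff strictly below Z in every row: 6 < 9, -5 < -1.
So Z is strictly dominated for the smuggler.

Z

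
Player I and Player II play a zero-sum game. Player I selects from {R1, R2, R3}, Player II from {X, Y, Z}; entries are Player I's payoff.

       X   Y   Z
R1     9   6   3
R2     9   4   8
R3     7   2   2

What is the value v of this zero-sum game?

36/7

Row minima: R1 → 3, R2 → 4, R3 → 2; maximin = 4.
Column maxima: X → 9, Y → 6, Z → 8; minimax = 6.
4 ≠ 6, so there is no saddle point; optimal play is mixed.
R3 is strictly dominated by R1, so Player I never plays it.
X is strictly dominated by Y (it gives Player I strictly more in every row), so Player II never plays it.
On the remaining 2×2 (R1, R2 vs Y, Z):
Let Player I play R1 with probability p. Expected payoff against Y: 6p + 4(1−p) = 2p + 4; against Z: 3p + 8(1−p) = −5p + 8.
Setting these equal: 2p + 4 = −5p + 8 ⇒ 7p = 4 ⇒ p = 4/7, and the value is (2)·(4/7) + 4 = 36/7.
For Player II: with q = P(Y), equating R1's and R2's payoffs gives 3q + 3 = −4q + 8 ⇒ q = 5/7.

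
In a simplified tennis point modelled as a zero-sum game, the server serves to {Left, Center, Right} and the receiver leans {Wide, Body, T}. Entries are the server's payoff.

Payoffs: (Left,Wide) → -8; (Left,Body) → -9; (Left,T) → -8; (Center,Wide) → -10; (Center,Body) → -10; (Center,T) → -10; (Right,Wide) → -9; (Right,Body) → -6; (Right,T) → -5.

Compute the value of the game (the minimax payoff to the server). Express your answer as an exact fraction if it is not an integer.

-33/4

Row minima: Left → -9, Center → -10, Right → -9; maximin = -9.
Column maxima: Wide → -8, Body → -6, T → -5; minimax = -8.
-9 ≠ -8, so there is no saddle point; optimal play is mixed.
Center is strictly dominated by Left, so the server never plays it.
With Center eliminated, T is strictly dominated by Body (it gives the server strictly more in every remaining row), so the receiver never plays it.
On the remaining 2×2 (Left, Right vs Wide, Body):
Let the server play Left with probability p. Expected payoff against Wide: (-8)p + (-9)(1−p) = p − 9; against Body: (-9)p + (-6)(1−p) = −3p − 6.
Setting these equal: p − 9 = −3p − 6 ⇒ 4p = 3 ⇒ p = 3/4, and the value is (1)·(3/4) − 9 = -33/4.
For the receiver: with q = P(Wide), equating Left's and Right's payoffs gives q − 9 = −3q − 6 ⇒ q = 3/4.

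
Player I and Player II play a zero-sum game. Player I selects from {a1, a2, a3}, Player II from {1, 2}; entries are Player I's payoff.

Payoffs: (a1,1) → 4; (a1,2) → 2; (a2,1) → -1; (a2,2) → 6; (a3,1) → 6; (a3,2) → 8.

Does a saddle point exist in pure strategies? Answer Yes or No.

Row minima: a1 → 2, a2 → -1, a3 → 6; maximin = 6.
Column maxima: 1 → 6, 2 → 8; minimax = 6.
maximin = minimax = 6, so a saddle point exists.

Yes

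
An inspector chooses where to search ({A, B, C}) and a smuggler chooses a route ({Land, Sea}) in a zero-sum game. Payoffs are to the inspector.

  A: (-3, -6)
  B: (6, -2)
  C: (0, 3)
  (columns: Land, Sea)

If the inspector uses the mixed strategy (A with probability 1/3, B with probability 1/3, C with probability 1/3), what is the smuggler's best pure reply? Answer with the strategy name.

Sea

If the smuggler plays Land, the inspector's expected payoff is (1/3)·(-3) + (1/3)·6 + (1/3)·0 = 1.
If the smuggler plays Sea, the inspector's expected payoff is (1/3)·(-6) + (1/3)·(-2) + (1/3)·3 = -5/3.
The smuggler minimizes the inspector's payoff; the smallest is -5/3, so the best response is Sea.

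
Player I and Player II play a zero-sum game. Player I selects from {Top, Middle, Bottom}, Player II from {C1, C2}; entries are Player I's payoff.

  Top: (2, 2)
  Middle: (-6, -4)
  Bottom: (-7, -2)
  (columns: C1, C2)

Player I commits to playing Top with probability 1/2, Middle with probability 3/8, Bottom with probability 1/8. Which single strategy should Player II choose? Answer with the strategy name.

C1

If Player II plays C1, Player I's expected payoff is (1/2)·2 + (3/8)·(-6) + (1/8)·(-7) = -17/8.
If Player II plays C2, Player I's expected payoff is (1/2)·2 + (3/8)·(-4) + (1/8)·(-2) = -3/4.
Player II minimizes Player I's payoff; the smallest is -17/8, so the best response is C1.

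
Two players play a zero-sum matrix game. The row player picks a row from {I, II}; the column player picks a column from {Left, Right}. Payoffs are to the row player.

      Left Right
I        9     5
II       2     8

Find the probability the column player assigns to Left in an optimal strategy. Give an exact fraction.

3/10

Row minima: I → 5, II → 2; maximin = 5.
Column maxima: Left → 9, Right → 8; minimax = 8.
5 ≠ 8, so there is no saddle point; optimal play is mixed.
Let the row player play I with probability p. Expected payoff against Left: 9p + 2(1−p) = 7p + 2; against Right: 5p + 8(1−p) = −3p + 8.
Setting these equal: 7p + 2 = −3p + 8 ⇒ 10p = 6 ⇒ p = 3/5, and the value is (7)·(3/5) + 2 = 31/5.
For the column player: with q = P(Left), equating I's and II's payoffs gives 4q + 5 = −6q + 8 ⇒ q = 3/10.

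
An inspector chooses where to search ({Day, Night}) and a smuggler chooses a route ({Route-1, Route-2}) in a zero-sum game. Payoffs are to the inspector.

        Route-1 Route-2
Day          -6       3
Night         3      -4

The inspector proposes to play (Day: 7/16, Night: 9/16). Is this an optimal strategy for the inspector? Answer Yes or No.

Yes

Against Route-1 this mix gives (7/16)·(-6) + (9/16)·3 = -15/16.
Against Route-2 this mix gives (7/16)·3 + (9/16)·(-4) = -15/16.
All of the smuggler's active replies (Route-1, Route-2) yield -15/16, and no column does worse for the inspector. The mix makes the smuggler indifferent and guarantees -15/16, so it is optimal.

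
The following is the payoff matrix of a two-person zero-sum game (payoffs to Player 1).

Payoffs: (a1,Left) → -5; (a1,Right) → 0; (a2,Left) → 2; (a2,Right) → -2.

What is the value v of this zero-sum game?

-10/9

Row minima: a1 → -5, a2 → -2; maximin = -2.
Column maxima: Left → 2, Right → 0; minimax = 0.
-2 ≠ 0, so there is no saddle point; optimal play is mixed.
Let Player 1 play a1 with probability p. Expected payoff against Left: (-5)p + 2(1−p) = −7p + 2; against Right: 0p + (-2)(1−p) = 2p − 2.
Setting these equal: −7p + 2 = 2p − 2 ⇒ −9p = -4 ⇒ p = 4/9, and the value is (-7)·(4/9) + 2 = -10/9.
For Player 2: with q = P(Left), equating a1's and a2's payoffs gives −5q = 4q − 2 ⇒ q = 2/9.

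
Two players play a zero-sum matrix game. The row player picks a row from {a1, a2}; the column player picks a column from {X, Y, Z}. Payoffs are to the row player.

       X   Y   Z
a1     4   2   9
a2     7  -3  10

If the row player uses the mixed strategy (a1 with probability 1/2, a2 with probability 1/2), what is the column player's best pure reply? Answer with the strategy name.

If the column player plays X, the row player's expected payoff is (1/2)·4 + (1/2)·7 = 11/2.
If the column player plays Y, the row player's expected payoff is (1/2)·2 + (1/2)·(-3) = -1/2.
If the column player plays Z, the row player's expected payoff is (1/2)·9 + (1/2)·10 = 19/2.
The column player minimizes the row player's payoff; the smallest is -1/2, so the best response is Y.

Y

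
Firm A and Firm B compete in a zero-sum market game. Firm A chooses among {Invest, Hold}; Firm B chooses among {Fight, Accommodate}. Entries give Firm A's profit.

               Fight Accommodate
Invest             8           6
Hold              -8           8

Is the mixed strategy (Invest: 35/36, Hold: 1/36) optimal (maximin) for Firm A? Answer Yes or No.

No

Against Fight this mix gives (35/36)·8 + (1/36)·(-8) = 68/9.
Against Accommodate this mix gives (35/36)·6 + (1/36)·8 = 109/18.
Firm B will play Accommodate, holding Firm A to 109/18. Shifting weight toward the row that does better against Accommodate would raise this floor (the equalizing mix achieves 56/9 against both Accommodate and Fight), so the proposed strategy is not optimal.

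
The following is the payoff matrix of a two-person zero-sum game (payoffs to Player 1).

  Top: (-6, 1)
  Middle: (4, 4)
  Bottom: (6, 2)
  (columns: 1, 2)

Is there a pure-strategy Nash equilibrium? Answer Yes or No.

Yes

Row minima: Top → -6, Middle → 4, Bottom → 2; maximin = 4.
Column maxima: 1 → 6, 2 → 4; minimax = 4.
maximin = minimax = 4, so a saddle point exists.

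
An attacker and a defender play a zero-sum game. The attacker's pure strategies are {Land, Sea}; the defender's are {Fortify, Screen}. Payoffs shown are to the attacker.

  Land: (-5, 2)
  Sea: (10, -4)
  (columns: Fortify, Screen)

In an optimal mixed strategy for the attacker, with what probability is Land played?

Row minima: Land → -5, Sea → -4; maximin = -4.
Column maxima: Fortify → 10, Screen → 2; minimax = 2.
-4 ≠ 2, so there is no saddle point; optimal play is mixed.
Let the attacker play Land with probability p. Expected payoff against Fortify: (-5)p + 10(1−p) = −15p + 10; against Screen: 2p + (-4)(1−p) = 6p − 4.
Setting these equal: −15p + 10 = 6p − 4 ⇒ −21p = -14 ⇒ p = 2/3, and the value is (-15)·(2/3) + 10 = 0.
For the defender: with q = P(Fortify), equating Land's and Sea's payoffs gives −7q + 2 = 14q − 4 ⇒ q = 2/7.

2/3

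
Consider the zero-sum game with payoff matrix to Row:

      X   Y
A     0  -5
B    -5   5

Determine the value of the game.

Row minima: A → -5, B → -5; maximin = -5.
Column maxima: X → 0, Y → 5; minimax = 0.
-5 ≠ 0, so there is no saddle point; optimal play is mixed.
Let Row play A with probability p. Expected payoff against X: 0p + (-5)(1−p) = 5p − 5; against Y: (-5)p + 5(1−p) = −10p + 5.
Setting these equal: 5p − 5 = −10p + 5 ⇒ 15p = 10 ⇒ p = 2/3, and the value is (5)·(2/3) − 5 = -5/3.
For Column: with q = P(X), equating A's and B's payoffs gives 5q − 5 = −10q + 5 ⇒ q = 2/3.

-5/3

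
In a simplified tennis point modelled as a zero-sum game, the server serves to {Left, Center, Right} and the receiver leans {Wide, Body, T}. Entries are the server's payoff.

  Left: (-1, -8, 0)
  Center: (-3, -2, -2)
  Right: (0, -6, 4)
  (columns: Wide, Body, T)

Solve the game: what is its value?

-18/7

Row minima: Left → -8, Center → -3, Right → -6; maximin = -3.
Column maxima: Wide → 0, Body → -2, T → 4; minimax = -2.
-3 ≠ -2, so there is no saddle point; optimal play is mixed.
Left is strictly dominated by Right, so the server never plays it.
T is strictly dominated by Wide (it gives the server strictly more in every row), so the receiver never plays it.
On the remaining 2×2 (Center, Right vs Wide, Body):
Let the server play Center with probability p. Expected payoff against Wide: (-3)p + 0(1−p) = −3p; against Body: (-2)p + (-6)(1−p) = 4p − 6.
Setting these equal: −3p = 4p − 6 ⇒ −7p = -6 ⇒ p = 6/7, and the value is (-3)·(6/7) = -18/7.
For the receiver: with q = P(Wide), equating Center's and Right's payoffs gives −q − 2 = 6q − 6 ⇒ q = 4/7.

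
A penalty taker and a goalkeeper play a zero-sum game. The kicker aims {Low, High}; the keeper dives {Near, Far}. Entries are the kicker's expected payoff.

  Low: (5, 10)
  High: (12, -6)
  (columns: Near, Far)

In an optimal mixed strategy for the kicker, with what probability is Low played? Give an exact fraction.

Row minima: Low → 5, High → -6; maximin = 5.
Column maxima: Near → 12, Far → 10; minimax = 10.
5 ≠ 10, so there is no saddle point; optimal play is mixed.
Let the kicker play Low with probability p. Expected payoff against Near: 5p + 12(1−p) = −7p + 12; against Far: 10p + (-6)(1−p) = 16p − 6.
Setting these equal: −7p + 12 = 16p − 6 ⇒ −23p = -18 ⇒ p = 18/23, and the value is (-7)·(18/23) + 12 = 150/23.
For the keeper: with q = P(Near), equating Low's and High's payoffs gives −5q + 10 = 18q − 6 ⇒ q = 16/23.

18/23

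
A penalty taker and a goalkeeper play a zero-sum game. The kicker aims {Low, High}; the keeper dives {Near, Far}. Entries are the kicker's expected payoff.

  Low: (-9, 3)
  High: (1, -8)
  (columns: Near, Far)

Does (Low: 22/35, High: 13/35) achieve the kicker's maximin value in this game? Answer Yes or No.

Against Near this mix gives (22/35)·(-9) + (13/35)·1 = -37/7.
Against Far this mix gives (22/35)·3 + (13/35)·(-8) = -38/35.
The keeper will play Near, holding the kicker to -37/7. Shifting weight toward the row that does better against Near would raise this floor (the equalizing mix achieves -23/7 against both Near and Far), so the proposed strategy is not optimal.

No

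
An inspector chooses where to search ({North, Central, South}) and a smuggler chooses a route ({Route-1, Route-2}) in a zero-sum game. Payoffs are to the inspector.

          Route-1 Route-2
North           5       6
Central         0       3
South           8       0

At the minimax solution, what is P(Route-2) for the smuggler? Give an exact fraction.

1/3

Row minima: North → 5, Central → 0, South → 0; maximin = 5.
Column maxima: Route-1 → 8, Route-2 → 6; minimax = 6.
5 ≠ 6, so there is no saddle point; optimal play is mixed.
Central is strictly dominated by North, so the inspector never plays it.
On the remaining 2×2 (North, South vs Route-1, Route-2):
Let the inspector play North with probability p. Expected payoff against Route-1: 5p + 8(1−p) = −3p + 8; against Route-2: 6p + 0(1−p) = 6p.
Setting these equal: −3p + 8 = 6p ⇒ −9p = -8 ⇒ p = 8/9, and the value is (-3)·(8/9) + 8 = 16/3.
For the smuggler: with q = P(Route-1), equating North's and South's payoffs gives −q + 6 = 8q ⇒ q = 2/3.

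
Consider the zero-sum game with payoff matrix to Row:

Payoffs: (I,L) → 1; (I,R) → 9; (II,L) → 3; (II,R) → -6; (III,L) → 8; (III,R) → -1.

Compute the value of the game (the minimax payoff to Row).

Row minima: I → 1, II → -6, III → -1; maximin = 1.
Column maxima: L → 8, R → 9; minimax = 8.
1 ≠ 8, so there is no saddle point; optimal play is mixed.
II is strictly dominated by III, so Row never plays it.
On the remaining 2×2 (I, III vs L, R):
Let Row play I with probability p. Expected payoff against L: 1p + 8(1−p) = −7p + 8; against R: 9p + (-1)(1−p) = 10p − 1.
Setting these equal: −7p + 8 = 10p − 1 ⇒ −17p = -9 ⇒ p = 9/17, and the value is (-7)·(9/17) + 8 = 73/17.
For Column: with q = P(L), equating I's and III's payoffs gives −8q + 9 = 9q − 1 ⇒ q = 10/17.

73/17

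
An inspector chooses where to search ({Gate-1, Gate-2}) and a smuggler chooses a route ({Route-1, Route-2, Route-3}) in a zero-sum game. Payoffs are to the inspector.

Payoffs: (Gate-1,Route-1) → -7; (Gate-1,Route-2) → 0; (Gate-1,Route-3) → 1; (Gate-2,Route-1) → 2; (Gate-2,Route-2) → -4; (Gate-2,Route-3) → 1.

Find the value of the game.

-28/13

Row minima: Gate-1 → -7, Gate-2 → -4; maximin = -4.
Column maxima: Route-1 → 2, Route-2 → 0, Route-3 → 1; minimax = 0.
-4 ≠ 0, so there is no saddle point; optimal play is mixed.
Route-3 is strictly dominated by Route-2 (it gives the inspector strictly more in every row), so the smuggler never plays it.
On the remaining 2×2 (Gate-1, Gate-2 vs Route-1, Route-2):
Let the inspector play Gate-1 with probability p. Expected payoff against Route-1: (-7)p + 2(1−p) = −9p + 2; against Route-2: 0p + (-4)(1−p) = 4p − 4.
Setting these equal: −9p + 2 = 4p − 4 ⇒ −13p = -6 ⇒ p = 6/13, and the value is (-9)·(6/13) + 2 = -28/13.
For the smuggler: with q = P(Route-1), equating Gate-1's and Gate-2's payoffs gives −7q = 6q − 4 ⇒ q = 4/13.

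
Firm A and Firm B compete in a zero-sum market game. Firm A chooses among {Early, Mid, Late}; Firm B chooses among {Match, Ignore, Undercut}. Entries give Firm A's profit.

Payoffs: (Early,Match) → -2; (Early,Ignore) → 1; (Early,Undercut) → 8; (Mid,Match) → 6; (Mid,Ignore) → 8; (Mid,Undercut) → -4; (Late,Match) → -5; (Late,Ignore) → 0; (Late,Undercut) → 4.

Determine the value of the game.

Row minima: Early → -2, Mid → -4, Late → -5; maximin = -2.
Column maxima: Match → 6, Ignore → 8, Undercut → 8; minimax = 6.
-2 ≠ 6, so there is no saddle point; optimal play is mixed.
Late is strictly dominated by Early, so Firm A never plays it.
Ignore is strictly dominated by Match (it gives Firm A strictly more in every row), so Firm B never plays it.
On the remaining 2×2 (Early, Mid vs Match, Undercut):
Let Firm A play Early with probability p. Expected payoff against Match: (-2)p + 6(1−p) = −8p + 6; against Undercut: 8p + (-4)(1−p) = 12p − 4.
Setting these equal: −8p + 6 = 12p − 4 ⇒ −20p = -10 ⇒ p = 1/2, and the value is (-8)·(1/2) + 6 = 2.
For Firm B: with q = P(Match), equating Early's and Mid's payoffs gives −10q + 8 = 10q − 4 ⇒ q = 3/5.

2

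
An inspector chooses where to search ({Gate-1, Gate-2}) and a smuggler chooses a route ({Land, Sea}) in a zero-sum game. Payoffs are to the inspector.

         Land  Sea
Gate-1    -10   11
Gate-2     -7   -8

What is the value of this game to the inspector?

Row minima: Gate-1 → -10, Gate-2 → -8; maximin = -8.
Column maxima: Land → -7, Sea → 11; minimax = -7.
-8 ≠ -7, so there is no saddle point; optimal play is mixed.
Let the inspector play Gate-1 with probability p. Expected payoff against Land: (-10)p + (-7)(1−p) = −3p − 7; against Sea: 11p + (-8)(1−p) = 19p − 8.
Setting these equal: −3p − 7 = 19p − 8 ⇒ −22p = -1 ⇒ p = 1/22, and the value is (-3)·(1/22) − 7 = -157/22.
For the smuggler: with q = P(Land), equating Gate-1's and Gate-2's payoffs gives −21q + 11 = q − 8 ⇒ q = 19/22.

-157/22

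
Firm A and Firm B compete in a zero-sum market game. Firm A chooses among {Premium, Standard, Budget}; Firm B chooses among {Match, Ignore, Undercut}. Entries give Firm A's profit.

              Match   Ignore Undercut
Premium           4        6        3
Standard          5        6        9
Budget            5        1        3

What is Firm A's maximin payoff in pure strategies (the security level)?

Row minima: Premium → 3, Standard → 5, Budget → 1.
The best of these is 5.

5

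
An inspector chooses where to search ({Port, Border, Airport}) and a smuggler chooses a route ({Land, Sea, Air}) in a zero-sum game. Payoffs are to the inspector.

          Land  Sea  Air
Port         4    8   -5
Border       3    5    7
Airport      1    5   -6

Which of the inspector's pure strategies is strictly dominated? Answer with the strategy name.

Airport

Port gives a strictly higher payoff than Airport against every column: 4 > 1, 8 > 5, -5 > -6.
So Airport is strictly dominated and the inspector never plays it.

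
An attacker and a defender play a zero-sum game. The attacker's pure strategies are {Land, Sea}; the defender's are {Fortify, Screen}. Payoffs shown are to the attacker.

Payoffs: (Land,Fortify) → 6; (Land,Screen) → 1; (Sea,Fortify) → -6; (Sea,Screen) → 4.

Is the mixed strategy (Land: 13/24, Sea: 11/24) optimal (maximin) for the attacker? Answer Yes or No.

Against Fortify this mix gives (13/24)·6 + (11/24)·(-6) = 1/2.
Against Screen this mix gives (13/24)·1 + (11/24)·4 = 19/8.
The defender will play Fortify, holding the attacker to 1/2. Shifting weight toward the row that does better against Fortify would raise this floor (the equalizing mix achieves 2 against both Fortify and Screen), so the proposed strategy is not optimal.

No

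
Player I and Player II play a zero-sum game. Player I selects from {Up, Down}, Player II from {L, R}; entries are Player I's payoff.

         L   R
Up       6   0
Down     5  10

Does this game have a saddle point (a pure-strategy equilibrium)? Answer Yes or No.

Row minima: Up → 0, Down → 5; maximin = 5.
Column maxima: L → 6, R → 10; minimax = 6.
5 ≠ 6, so no pure-strategy equilibrium exists.

No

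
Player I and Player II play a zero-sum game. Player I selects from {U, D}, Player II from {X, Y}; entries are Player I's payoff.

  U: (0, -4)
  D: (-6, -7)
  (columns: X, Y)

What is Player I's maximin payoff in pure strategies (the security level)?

-4

Row minima: U → -4, D → -7.
The best of these is -4.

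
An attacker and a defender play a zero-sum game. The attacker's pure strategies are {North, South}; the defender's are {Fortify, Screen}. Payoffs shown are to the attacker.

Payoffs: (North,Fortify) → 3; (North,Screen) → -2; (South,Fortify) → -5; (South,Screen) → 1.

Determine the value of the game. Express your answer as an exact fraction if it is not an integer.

Row minima: North → -2, South → -5; maximin = -2.
Column maxima: Fortify → 3, Screen → 1; minimax = 1.
-2 ≠ 1, so there is no saddle point; optimal play is mixed.
Let the attacker play North with probability p. Expected payoff against Fortify: 3p + (-5)(1−p) = 8p − 5; against Screen: (-2)p + 1(1−p) = −3p + 1.
Setting these equal: 8p − 5 = −3p + 1 ⇒ 11p = 6 ⇒ p = 6/11, and the value is (8)·(6/11) − 5 = -7/11.
For the defender: with q = P(Fortify), equating North's and South's payoffs gives 5q − 2 = −6q + 1 ⇒ q = 3/11.

-7/11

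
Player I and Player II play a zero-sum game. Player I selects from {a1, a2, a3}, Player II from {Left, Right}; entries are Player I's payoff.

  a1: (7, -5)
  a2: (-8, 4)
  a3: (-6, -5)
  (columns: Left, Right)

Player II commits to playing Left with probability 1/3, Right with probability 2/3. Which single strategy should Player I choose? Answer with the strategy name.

Expected payoff of a1: (1/3)·7 + (2/3)·(-5) = -1.
Expected payoff of a2: (1/3)·(-8) + (2/3)·4 = 0.
Expected payoff of a3: (1/3)·(-6) + (2/3)·(-5) = -16/3.
The largest is 0, so Player I's best response is a2.

a2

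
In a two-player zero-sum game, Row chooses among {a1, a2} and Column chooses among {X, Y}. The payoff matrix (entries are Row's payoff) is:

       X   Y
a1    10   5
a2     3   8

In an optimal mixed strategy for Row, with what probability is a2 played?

1/2

Row minima: a1 → 5, a2 → 3; maximin = 5.
Column maxima: X → 10, Y → 8; minimax = 8.
5 ≠ 8, so there is no saddle point; optimal play is mixed.
Let Row play a1 with probability p. Expected payoff against X: 10p + 3(1−p) = 7p + 3; against Y: 5p + 8(1−p) = −3p + 8.
Setting these equal: 7p + 3 = −3p + 8 ⇒ 10p = 5 ⇒ p = 1/2, and the value is (7)·(1/2) + 3 = 13/2.
For Column: with q = P(X), equating a1's and a2's payoffs gives 5q + 5 = −5q + 8 ⇒ q = 3/10.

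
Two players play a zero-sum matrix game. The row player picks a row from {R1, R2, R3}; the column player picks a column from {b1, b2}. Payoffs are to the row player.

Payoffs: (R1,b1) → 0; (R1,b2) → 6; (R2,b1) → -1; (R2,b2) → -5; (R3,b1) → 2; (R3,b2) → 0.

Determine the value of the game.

Row minima: R1 → 0, R2 → -5, R3 → 0; maximin = 0.
Column maxima: b1 → 2, b2 → 6; minimax = 2.
0 ≠ 2, so there is no saddle point; optimal play is mixed.
R2 is strictly dominated by R1, so the row player never plays it.
On the remaining 2×2 (R1, R3 vs b1, b2):
Let the row player play R1 with probability p. Expected payoff against b1: 0p + 2(1−p) = −2p + 2; against b2: 6p + 0(1−p) = 6p.
Setting these equal: −2p + 2 = 6p ⇒ −8p = -2 ⇒ p = 1/4, and the value is (-2)·(1/4) + 2 = 3/2.
For the column player: with q = P(b1), equating R1's and R3's payoffs gives −6q + 6 = 2q ⇒ q = 3/4.

3/2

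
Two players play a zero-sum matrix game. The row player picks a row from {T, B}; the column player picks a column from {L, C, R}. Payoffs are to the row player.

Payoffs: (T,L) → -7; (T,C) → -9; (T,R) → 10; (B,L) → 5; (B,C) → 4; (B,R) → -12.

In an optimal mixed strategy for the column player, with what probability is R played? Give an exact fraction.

13/35

Row minima: T → -9, B → -12; maximin = -9.
Column maxima: L → 5, C → 4, R → 10; minimax = 4.
-9 ≠ 4, so there is no saddle point; optimal play is mixed.
L is strictly dominated by C (it gives the row player strictly more in every row), so the column player never plays it.
On the remaining 2×2 (T, B vs C, R):
Let the row player play T with probability p. Expected payoff against C: (-9)p + 4(1−p) = −13p + 4; against R: 10p + (-12)(1−p) = 22p − 12.
Setting these equal: −13p + 4 = 22p − 12 ⇒ −35p = -16 ⇒ p = 16/35, and the value is (-13)·(16/35) + 4 = -68/35.
For the column player: with q = P(C), equating T's and B's payoffs gives −19q + 10 = 16q − 12 ⇒ q = 22/35.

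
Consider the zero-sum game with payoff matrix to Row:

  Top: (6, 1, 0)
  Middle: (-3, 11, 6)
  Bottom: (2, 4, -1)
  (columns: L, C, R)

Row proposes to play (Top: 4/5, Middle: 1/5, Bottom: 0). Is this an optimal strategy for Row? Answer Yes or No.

Against L this mix gives (4/5)·6 + (1/5)·(-3) = 21/5.
Against C this mix gives (4/5)·1 + (1/5)·11 = 3.
Against R this mix gives (4/5)·0 + (1/5)·6 = 6/5.
Column will play R, holding Row to 6/5. Shifting weight toward the row that does better against R would raise this floor (the equalizing mix achieves 12/5 against both R and L), so the proposed strategy is not optimal.

No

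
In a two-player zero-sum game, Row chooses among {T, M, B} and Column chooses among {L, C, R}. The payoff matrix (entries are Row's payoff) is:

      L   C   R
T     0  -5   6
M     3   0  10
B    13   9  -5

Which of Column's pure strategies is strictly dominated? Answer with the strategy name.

L

C holds Row's payoff strictly below L in every row: -5 < 0, 0 < 3, 9 < 13.
So L is strictly dominated for Column.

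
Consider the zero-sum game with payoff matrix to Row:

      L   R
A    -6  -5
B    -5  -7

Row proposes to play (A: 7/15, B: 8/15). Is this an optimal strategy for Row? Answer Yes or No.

Against L this mix gives (7/15)·(-6) + (8/15)·(-5) = -82/15.
Against R this mix gives (7/15)·(-5) + (8/15)·(-7) = -91/15.
Column will play R, holding Row to -91/15. Shifting weight toward the row that does better against R would raise this floor (the equalizing mix achieves -17/3 against both R and L), so the proposed strategy is not optimal.

No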